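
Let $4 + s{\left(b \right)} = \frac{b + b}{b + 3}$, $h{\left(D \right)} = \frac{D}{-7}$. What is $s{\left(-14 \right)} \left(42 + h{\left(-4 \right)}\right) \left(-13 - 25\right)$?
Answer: $\frac{181184}{77} \approx 2353.0$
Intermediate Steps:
$h{\left(D \right)} = - \frac{D}{7}$ ($h{\left(D \right)} = D \left(- \frac{1}{7}\right) = - \frac{D}{7}$)
$s{\left(b \right)} = -4 + \frac{2 b}{3 + b}$ ($s{\left(b \right)} = -4 + \frac{b + b}{b + 3} = -4 + \frac{2 b}{3 + b}$)
$s{\left(-14 \right)} \left(42 + h{\left(-4 \right)}\right) \left(-13 - 25\right) = \frac{2 \left(-6 - -14\right)}{3 - 14} \left(42 - - \frac{4}{7}\right) \left(-13 - 25\right) = \frac{2 \left(-6 + 14\right)}{-11} \left(42 + \frac{4}{7}\right) \left(-38\right) = 2 \left(- \frac{1}{11}\right) 8 \cdot \frac{298}{7} \left(-38\right) = \left(- \frac{16}{11}\right) \left(- \frac{11324}{7}\right) = \frac{181184}{77}$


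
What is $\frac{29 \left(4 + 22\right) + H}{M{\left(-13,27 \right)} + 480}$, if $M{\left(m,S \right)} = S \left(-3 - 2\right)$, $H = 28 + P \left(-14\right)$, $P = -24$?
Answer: $\frac{1118}{345} \approx 3.2406$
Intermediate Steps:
$H = 364$ ($H = 28 - -336 = 28 + 336 = 364$)
$M{\left(m,S \right)} = - 5 S$ ($M{\left(m,S \right)} = S \left(-5\right) = - 5 S$)
$\frac{29 \left(4 + 22\right) + H}{M{\left(-13,27 \right)} + 480} = \frac{29 \left(4 + 22\right) + 364}{\left(-5\right) 27 + 480} = \frac{29 \cdot 26 + 364}{-135 + 480} = \frac{754 + 364}{345} = 1118 \cdot \frac{1}{345} = \frac{1118}{345}$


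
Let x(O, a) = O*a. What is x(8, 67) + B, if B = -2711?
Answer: -2175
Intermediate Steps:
x(8, 67) + B = 8*67 - 2711 = 536 - 2711 = -2175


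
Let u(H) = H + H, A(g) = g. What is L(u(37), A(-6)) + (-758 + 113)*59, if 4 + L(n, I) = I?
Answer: -38065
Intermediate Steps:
u(H) = 2*H
L(n, I) = -4 + I
L(u(37), A(-6)) + (-758 + 113)*59 = (-4 - 6) + (-758 + 113)*59 = -10 - 645*59 = -10 - 38055 = -38065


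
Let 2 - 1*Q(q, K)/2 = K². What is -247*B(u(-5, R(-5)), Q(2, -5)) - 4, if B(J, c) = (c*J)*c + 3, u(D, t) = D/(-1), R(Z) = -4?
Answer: -2614005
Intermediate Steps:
u(D, t) = -D (u(D, t) = D*(-1) = -D)
Q(q, K) = 4 - 2*K²
B(J, c) = 3 + J*c² (B(J, c) = (J*c)*c + 3 = J*c² + 3 = 3 + J*c²)
-247*B(u(-5, R(-5)), Q(2, -5)) - 4 = -247*(3 + (-1*(-5))*(4 - 2*(-5)²)²) - 4 = -247*(3 + 5*(4 - 2*25)²) - 4 = -247*(3 + 5*(4 - 50)²) - 4 = -247*(3 + 5*(-46)²) - 4 = -247*(3 + 5*2116) - 4 = -247*(3 + 10580) - 4 = -247*10583 - 4 = -2614001 - 4 = -2614005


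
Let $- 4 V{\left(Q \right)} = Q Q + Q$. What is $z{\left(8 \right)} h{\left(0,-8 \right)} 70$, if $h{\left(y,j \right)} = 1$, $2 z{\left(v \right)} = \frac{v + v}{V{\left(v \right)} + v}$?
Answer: $-56$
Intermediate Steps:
$V{\left(Q \right)} = - \frac{Q}{4} - \frac{Q^{2}}{4}$ ($V{\left(Q \right)} = - \frac{Q Q + Q}{4} = - \frac{Q^{2} + Q}{4} = - \frac{Q + Q^{2}}{4} = - \frac{Q}{4} - \frac{Q^{2}}{4}$)
$z{\left(v \right)} = \frac{v}{v - \frac{v \left(1 + v\right)}{4}}$ ($z{\left(v \right)} = \frac{\left(v + v\right) \frac{1}{- \frac{v \left(1 + v\right)}{4} + v}}{2} = \frac{2 v \frac{1}{v - \frac{v \left(1 + v\right)}{4}}}{2} = \frac{v}{v - \frac{v \left(1 + v\right)}{4}}$)
$z{\left(8 \right)} h{\left(0,-8 \right)} 70 = - \frac{4}{-3 + 8} \cdot 1 \cdot 70 = - \frac{4}{5} \cdot 1 \cdot 70 = \left(-4\right) \frac{1}{5} \cdot 1 \cdot 70 = \left(- \frac{4}{5}\right) 1 \cdot 70 = \left(- \frac{4}{5}\right) 70 = -56$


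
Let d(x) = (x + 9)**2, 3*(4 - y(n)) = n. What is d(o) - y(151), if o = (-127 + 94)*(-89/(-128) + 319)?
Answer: 5461356105619/49152 ≈ 1.1111e+8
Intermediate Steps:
o = -1350393/128 (o = -33*(-89*(-1/128) + 319) = -33*(89/128 + 319) = -33*40921/128 = -1350393/128 ≈ -10550.)
y(n) = 4 - n/3
d(x) = (9 + x)**2
d(o) - y(151) = (9 - 1350393/128)**2 - (4 - 1/3*151) = (-1349241/128)**2 - (4 - 151/3) = 1820451276081/16384 - 1*(-139/3) = 1820451276081/16384 + 139/3 = 5461356105619/49152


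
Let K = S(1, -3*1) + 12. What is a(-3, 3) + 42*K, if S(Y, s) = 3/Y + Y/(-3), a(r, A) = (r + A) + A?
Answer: 619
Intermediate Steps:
a(r, A) = r + 2*A (a(r, A) = (A + r) + A = r + 2*A)
S(Y, s) = 3/Y - Y/3 (S(Y, s) = 3/Y + Y*(-1/3) = 3/Y - Y/3)
K = 44/3 (K = (3/1 - 1/3*1) + 12 = (3*1 - 1/3) + 12 = (3 - 1/3) + 12 = 8/3 + 12 = 44/3 ≈ 14.667)
a(-3, 3) + 42*K = (-3 + 2*3) + 42*(44/3) = (-3 + 6) + 616 = 3 + 616 = 619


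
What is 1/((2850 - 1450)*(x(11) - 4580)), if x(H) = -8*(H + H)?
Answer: -1/6658400 ≈ -1.5019e-7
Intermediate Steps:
x(H) = -16*H
1/((2850 - 1450)*(x(11) - 4580)) = 1/((2850 - 1450)*(-16*11 - 4580)) = 1/(1400*(-176 - 4580)) = 1/(1400*(-4756)) = 1/(-6658400) = -1/6658400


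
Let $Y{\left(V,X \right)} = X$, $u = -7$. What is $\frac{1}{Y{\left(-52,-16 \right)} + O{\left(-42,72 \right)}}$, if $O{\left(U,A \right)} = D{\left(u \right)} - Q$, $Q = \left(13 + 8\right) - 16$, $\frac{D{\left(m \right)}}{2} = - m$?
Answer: $- \frac{1}{7} \approx -0.14286$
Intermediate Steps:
$D{\left(m \right)} = - 2 m$ ($D{\left(m \right)} = 2 \left(- m\right) = - 2 m$)
$Q = 5$ ($Q = 21 - 16 = 5$)
$O{\left(U,A \right)} = 9$ ($O{\left(U,A \right)} = \left(-2\right) \left(-7\right) - 5 = 14 - 5 = 9$)
$\frac{1}{Y{\left(-52,-16 \right)} + O{\left(-42,72 \right)}} = \frac{1}{-16 + 9} = \frac{1}{-7} = - \frac{1}{7}$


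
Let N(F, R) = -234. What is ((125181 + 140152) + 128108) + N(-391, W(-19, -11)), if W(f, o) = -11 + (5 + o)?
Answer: 393207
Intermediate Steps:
W(f, o) = -6 + o
((125181 + 140152) + 128108) + N(-391, W(-19, -11)) = ((125181 + 140152) + 128108) - 234 = (265333 + 128108) - 234 = 393441 - 234 = 393207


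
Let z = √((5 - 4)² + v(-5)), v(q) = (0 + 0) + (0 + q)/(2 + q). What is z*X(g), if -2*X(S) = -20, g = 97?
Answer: 20*√6/3 ≈ 16.330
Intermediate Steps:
v(q) = q/(2 + q) (v(q) = 0 + q/(2 + q) = q/(2 + q))
X(S) = 10 (X(S) = -½*(-20) = 10)
z = 2*√6/3 (z = √((5 - 4)² - 5/(2 - 5)) = √(1² - 5/(-3)) = √(1 - 5*(-⅓)) = √(1 + 5/3) = √(8/3) = 2*√6/3 ≈ 1.6330)
z*X(g) = (2*√6/3)*10 = 20*√6/3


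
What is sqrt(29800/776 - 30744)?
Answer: I*sqrt(288908971)/97 ≈ 175.23*I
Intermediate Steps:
sqrt(29800/776 - 30744) = sqrt(29800*(1/776) - 30744) = sqrt(3725/97 - 30744) = sqrt(-2978443/97) = I*sqrt(288908971)/97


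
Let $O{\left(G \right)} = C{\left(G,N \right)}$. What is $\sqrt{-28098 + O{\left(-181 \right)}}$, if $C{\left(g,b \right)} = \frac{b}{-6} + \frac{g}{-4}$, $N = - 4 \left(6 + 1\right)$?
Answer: $\frac{i \sqrt{1009731}}{6} \approx 167.48 i$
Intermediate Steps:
$N = -28$ ($N = \left(-4\right) 7 = -28$)
$C{\left(g,b \right)} = - \frac{g}{4} - \frac{b}{6}$ ($C{\left(g,b \right)} = b \left(- \frac{1}{6}\right) + g \left(- \frac{1}{4}\right) = - \frac{b}{6} - \frac{g}{4} = - \frac{g}{4} - \frac{b}{6}$)
$O{\left(G \right)} = \frac{14}{3} - \frac{G}{4}$ ($O{\left(G \right)} = - \frac{G}{4} - - \frac{14}{3} = - \frac{G}{4} + \frac{14}{3} = \frac{14}{3} - \frac{G}{4}$)
$\sqrt{-28098 + O{\left(-181 \right)}} = \sqrt{-28098 + \left(\frac{14}{3} - - \frac{181}{4}\right)} = \sqrt{-28098 + \left(\frac{14}{3} + \frac{181}{4}\right)} = \sqrt{-28098 + \frac{599}{12}} = \sqrt{- \frac{336577}{12}} = \frac{i \sqrt{1009731}}{6}$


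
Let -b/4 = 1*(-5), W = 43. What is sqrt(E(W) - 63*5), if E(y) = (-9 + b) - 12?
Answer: 2*I*sqrt(79) ≈ 17.776*I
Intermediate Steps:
b = 20 (b = -4*(-5) = 20)
E(y) = -1 (E(y) = (-9 + 20) - 12 = 11 - 12 = -1)
sqrt(E(W) - 63*5) = sqrt(-1 - 63*5) = sqrt(-1 - 315) = sqrt(-316) = 2*I*sqrt(79)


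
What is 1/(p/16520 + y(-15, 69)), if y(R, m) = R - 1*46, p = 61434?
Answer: -8260/473143 ≈ -0.017458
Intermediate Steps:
y(R, m) = -46 + R (y(R, m) = R - 46 = -46 + R)
1/(p/16520 + y(-15, 69)) = 1/(61434/16520 + (-46 - 15)) = 1/(61434*(1/16520) - 61) = 1/(30717/8260 - 61) = 1/(-473143/8260) = -8260/473143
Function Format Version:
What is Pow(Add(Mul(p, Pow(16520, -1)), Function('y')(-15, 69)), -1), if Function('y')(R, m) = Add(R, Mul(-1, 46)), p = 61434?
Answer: Rational(-8260, 473143) ≈ -0.017458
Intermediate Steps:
Function('y')(R, m) = Add(-46, R) (Function('y')(R, m) = Add(R, -46) = Add(-46, R))
Pow(Add(Mul(p, Pow(16520, -1)), Function('y')(-15, 69)), -1) = Pow(Add(Mul(61434, Pow(16520, -1)), Add(-46, -15)), -1) = Pow(Add(Mul(61434, Rational(1, 16520)), -61), -1) = Pow(Add(Rational(30717, 8260), -61), -1) = Pow(Rational(-473143, 8260), -1) = Rational(-8260, 473143)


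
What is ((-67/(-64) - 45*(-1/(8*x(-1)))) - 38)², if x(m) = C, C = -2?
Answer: 6477025/4096 ≈ 1581.3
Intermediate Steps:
x(m) = -2
((-67/(-64) - 45*(-1/(8*x(-1)))) - 38)² = ((-67/(-64) - 45/((-8*(-2)))) - 38)² = ((-67*(-1/64) - 45/16) - 38)² = ((67/64 - 45*1/16) - 38)² = ((67/64 - 45/16) - 38)² = (-113/64 - 38)² = (-2545/64)² = 6477025/4096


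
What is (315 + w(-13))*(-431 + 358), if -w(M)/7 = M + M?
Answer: -36281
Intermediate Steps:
w(M) = -14*M (w(M) = -7*(M + M) = -14*M)
(315 + w(-13))*(-431 + 358) = (315 - 14*(-13))*(-431 + 358) = (315 + 182)*(-73) = 497*(-73) = -36281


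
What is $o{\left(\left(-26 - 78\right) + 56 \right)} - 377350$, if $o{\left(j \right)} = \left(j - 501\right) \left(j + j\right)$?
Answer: $-324646$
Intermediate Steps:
$o{\left(j \right)} = 2 j \left(-501 + j\right)$ ($o{\left(j \right)} = \left(-501 + j\right) 2 j = 2 j \left(-501 + j\right)$)
$o{\left(\left(-26 - 78\right) + 56 \right)} - 377350 = 2 \left(\left(-26 - 78\right) + 56\right) \left(-501 + \left(\left(-26 - 78\right) + 56\right)\right) - 377350 = 2 \left(-104 + 56\right) \left(-501 + \left(-104 + 56\right)\right) - 377350 = 2 \left(-48\right) \left(-501 - 48\right) - 377350 = 2 \left(-48\right) \left(-549\right) - 377350 = 52704 - 377350 = -324646$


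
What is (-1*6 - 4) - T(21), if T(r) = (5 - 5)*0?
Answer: -10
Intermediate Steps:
T(r) = 0 (T(r) = 0*0 = 0)
(-1*6 - 4) - T(21) = (-1*6 - 4) - 1*0 = (-6 - 4) + 0 = -10 + 0 = -10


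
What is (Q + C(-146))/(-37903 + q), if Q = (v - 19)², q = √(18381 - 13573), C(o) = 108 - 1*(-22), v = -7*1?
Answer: -30549818/1436632601 - 1612*√1202/1436632601 ≈ -0.021304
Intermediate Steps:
v = -7
C(o) = 130 (C(o) = 108 + 22 = 130)
q = 2*√1202 (q = √4808 = 2*√1202 ≈ 69.340)
Q = 676 (Q = (-7 - 19)² = (-26)² = 676)
(Q + C(-146))/(-37903 + q) = (676 + 130)/(-37903 + 2*√1202) = 806/(-37903 + 2*√1202)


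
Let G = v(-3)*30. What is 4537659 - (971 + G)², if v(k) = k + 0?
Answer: 3761498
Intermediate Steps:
v(k) = k
G = -90 (G = -3*30 = -90)
4537659 - (971 + G)² = 4537659 - (971 - 90)² = 4537659 - 1*881² = 4537659 - 1*776161 = 4537659 - 776161 = 3761498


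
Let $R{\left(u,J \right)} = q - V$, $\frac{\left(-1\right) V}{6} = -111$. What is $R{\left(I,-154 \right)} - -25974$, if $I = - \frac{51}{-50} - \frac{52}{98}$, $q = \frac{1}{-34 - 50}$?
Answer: $\frac{2125871}{84} \approx 25308.0$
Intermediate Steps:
$V = 666$ ($V = \left(-6\right) \left(-111\right) = 666$)
$q = - \frac{1}{84}$ ($q = \frac{1}{-84} = - \frac{1}{84} \approx -0.011905$)
$I = \frac{1199}{2450}$ ($I = \left(-51\right) \left(- \frac{1}{50}\right) - \frac{26}{49} = \frac{51}{50} - \frac{26}{49} = \frac{1199}{2450} \approx 0.48939$)
$R{\left(u,J \right)} = - \frac{55945}{84}$ ($R{\left(u,J \right)} = - \frac{1}{84} - 666 = - \frac{55945}{84}$)
$R{\left(I,-154 \right)} - -25974 = - \frac{55945}{84} - -25974 = - \frac{55945}{84} + 25974 = \frac{2125871}{84}$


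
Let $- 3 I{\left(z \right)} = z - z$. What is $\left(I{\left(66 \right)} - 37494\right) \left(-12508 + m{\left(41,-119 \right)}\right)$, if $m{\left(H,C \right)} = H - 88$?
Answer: $470737170$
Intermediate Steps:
$I{\left(z \right)} = 0$ ($I{\left(z \right)} = - \frac{z - z}{3} = \left(- \frac{1}{3}\right) 0 = 0$)
$m{\left(H,C \right)} = -88 + H$
$\left(I{\left(66 \right)} - 37494\right) \left(-12508 + m{\left(41,-119 \right)}\right) = \left(0 - 37494\right) \left(-12508 + \left(-88 + 41\right)\right) = - 37494 \left(-12508 - 47\right) = \left(-37494\right) \left(-12555\right) = 470737170$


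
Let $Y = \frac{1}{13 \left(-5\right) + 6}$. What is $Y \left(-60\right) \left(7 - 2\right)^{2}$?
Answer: $\frac{1500}{59} \approx 25.424$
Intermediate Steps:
$Y = - \frac{1}{59}$ ($Y = \frac{1}{-65 + 6} = \frac{1}{-59} = - \frac{1}{59} \approx -0.016949$)
$Y \left(-60\right) \left(7 - 2\right)^{2} = \left(- \frac{1}{59}\right) \left(-60\right) \left(7 - 2\right)^{2} = \frac{60 \cdot 5^{2}}{59} = \frac{60}{59} \cdot 25 = \frac{1500}{59}$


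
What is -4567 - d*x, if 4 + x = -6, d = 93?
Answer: -3637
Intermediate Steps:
x = -10 (x = -4 - 6 = -10)
-4567 - d*x = -4567 - 93*(-10) = -4567 - 1*(-930) = -4567 + 930 = -3637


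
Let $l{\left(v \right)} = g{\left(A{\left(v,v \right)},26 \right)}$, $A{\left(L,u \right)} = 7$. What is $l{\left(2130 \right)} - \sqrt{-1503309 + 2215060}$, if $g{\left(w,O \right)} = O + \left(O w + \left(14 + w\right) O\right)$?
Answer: $754 - \sqrt{711751} \approx -89.653$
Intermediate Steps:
$g{\left(w,O \right)} = O + O w + O \left(14 + w\right)$ ($g{\left(w,O \right)} = O + \left(O w + O \left(14 + w\right)\right) = O + O w + O \left(14 + w\right)$)
$l{\left(v \right)} = 754$ ($l{\left(v \right)} = 26 \left(15 + 2 \cdot 7\right) = 26 \left(15 + 14\right) = 26 \cdot 29 = 754$)
$l{\left(2130 \right)} - \sqrt{-1503309 + 2215060} = 754 - \sqrt{-1503309 + 2215060} = 754 - \sqrt{711751}$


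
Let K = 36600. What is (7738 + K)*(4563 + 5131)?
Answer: 429812572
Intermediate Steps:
(7738 + K)*(4563 + 5131) = (7738 + 36600)*(4563 + 5131) = 44338*9694 = 429812572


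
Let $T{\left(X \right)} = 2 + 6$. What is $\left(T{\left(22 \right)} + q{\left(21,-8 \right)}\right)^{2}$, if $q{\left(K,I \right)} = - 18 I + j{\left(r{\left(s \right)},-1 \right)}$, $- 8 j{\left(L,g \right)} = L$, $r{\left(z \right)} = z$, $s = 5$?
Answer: $\frac{1466521}{64} \approx 22914.0$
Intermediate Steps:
$j{\left(L,g \right)} = - \frac{L}{8}$
$q{\left(K,I \right)} = - \frac{5}{8} - 18 I$ ($q{\left(K,I \right)} = - 18 I - \frac{5}{8} = - \frac{5}{8} - 18 I$)
$T{\left(X \right)} = 8$
$\left(T{\left(22 \right)} + q{\left(21,-8 \right)}\right)^{2} = \left(8 - - \frac{1147}{8}\right)^{2} = \left(8 + \left(- \frac{5}{8} + 144\right)\right)^{2} = \left(8 + \frac{1147}{8}\right)^{2} = \left(\frac{1211}{8}\right)^{2} = \frac{1466521}{64}$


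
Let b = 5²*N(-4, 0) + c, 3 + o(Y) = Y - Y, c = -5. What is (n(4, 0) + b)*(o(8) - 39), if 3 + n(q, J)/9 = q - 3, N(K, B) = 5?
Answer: -4284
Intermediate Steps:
o(Y) = -3 (o(Y) = -3 + (Y - Y) = -3 + 0 = -3)
b = 120 (b = 5²*5 - 5 = 25*5 - 5 = 125 - 5 = 120)
n(q, J) = -54 + 9*q (n(q, J) = -27 + 9*(q - 3) = -27 + 9*(-3 + q) = -27 + (-27 + 9*q) = -54 + 9*q)
(n(4, 0) + b)*(o(8) - 39) = ((-54 + 9*4) + 120)*(-3 - 39) = ((-54 + 36) + 120)*(-42) = (-18 + 120)*(-42) = 102*(-42) = -4284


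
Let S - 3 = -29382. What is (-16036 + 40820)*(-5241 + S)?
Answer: -858022080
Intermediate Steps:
S = -29379 (S = 3 - 29382 = -29379)
(-16036 + 40820)*(-5241 + S) = (-16036 + 40820)*(-5241 - 29379) = 24784*(-34620) = -858022080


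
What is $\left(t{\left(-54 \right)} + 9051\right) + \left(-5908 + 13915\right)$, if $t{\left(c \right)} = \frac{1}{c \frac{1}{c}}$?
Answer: $17059$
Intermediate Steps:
$t{\left(c \right)} = 1$ ($t{\left(c \right)} = 1^{-1} = 1$)
$\left(t{\left(-54 \right)} + 9051\right) + \left(-5908 + 13915\right) = \left(1 + 9051\right) + \left(-5908 + 13915\right) = 9052 + 8007 = 17059$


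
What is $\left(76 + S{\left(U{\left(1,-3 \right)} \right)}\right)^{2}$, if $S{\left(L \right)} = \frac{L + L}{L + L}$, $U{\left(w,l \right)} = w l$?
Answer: $5929$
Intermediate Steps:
$U{\left(w,l \right)} = l w$
$S{\left(L \right)} = 1$ ($S{\left(L \right)} = \frac{2 L}{2 L} = 2 L \frac{1}{2 L} = 1$)
$\left(76 + S{\left(U{\left(1,-3 \right)} \right)}\right)^{2} = \left(76 + 1\right)^{2} = 77^{2} = 5929$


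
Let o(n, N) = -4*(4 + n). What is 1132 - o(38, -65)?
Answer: 1300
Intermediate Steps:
o(n, N) = -16 - 4*n
1132 - o(38, -65) = 1132 - (-16 - 4*38) = 1132 - (-16 - 152) = 1132 - 1*(-168) = 1132 + 168 = 1300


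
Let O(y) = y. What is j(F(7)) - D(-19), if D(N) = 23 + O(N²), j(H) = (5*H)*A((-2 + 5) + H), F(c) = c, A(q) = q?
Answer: -34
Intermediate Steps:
j(H) = 5*H*(3 + H) (j(H) = (5*H)*((-2 + 5) + H) = (5*H)*(3 + H) = 5*H*(3 + H))
D(N) = 23 + N²
j(F(7)) - D(-19) = 5*7*(3 + 7) - (23 + (-19)²) = 5*7*10 - (23 + 361) = 350 - 1*384 = 350 - 384 = -34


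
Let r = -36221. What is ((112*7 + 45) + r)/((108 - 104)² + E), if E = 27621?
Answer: -35392/27637 ≈ -1.2806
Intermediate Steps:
((112*7 + 45) + r)/((108 - 104)² + E) = ((112*7 + 45) - 36221)/((108 - 104)² + 27621) = ((784 + 45) - 36221)/(4² + 27621) = (829 - 36221)/(16 + 27621) = -35392/27637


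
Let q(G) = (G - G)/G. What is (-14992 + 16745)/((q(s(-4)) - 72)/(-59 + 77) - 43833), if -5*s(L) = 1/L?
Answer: -1753/43837 ≈ -0.039989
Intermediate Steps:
s(L) = -1/(5*L)
q(G) = 0 (q(G) = 0/G = 0)
(-14992 + 16745)/((q(s(-4)) - 72)/(-59 + 77) - 43833) = (-14992 + 16745)/((0 - 72)/(-59 + 77) - 43833) = 1753/(-72/18 - 43833) = 1753/((1/18)*(-72) - 43833) = 1753/(-4 - 43833) = 1753/(-43837) = 1753*(-1/43837) = -1753/43837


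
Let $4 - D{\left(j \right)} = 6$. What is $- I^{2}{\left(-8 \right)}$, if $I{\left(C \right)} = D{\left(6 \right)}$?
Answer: $-4$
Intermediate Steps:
$D{\left(j \right)} = -2$ ($D{\left(j \right)} = 4 - 6 = -2$)
$I{\left(C \right)} = -2$
$- I^{2}{\left(-8 \right)} = - \left(-2\right)^{2} = \left(-1\right) 4 = -4$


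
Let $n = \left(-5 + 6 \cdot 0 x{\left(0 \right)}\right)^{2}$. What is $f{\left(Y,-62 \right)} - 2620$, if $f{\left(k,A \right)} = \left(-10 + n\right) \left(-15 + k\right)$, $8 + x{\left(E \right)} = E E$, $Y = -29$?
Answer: $-3280$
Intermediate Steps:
$x{\left(E \right)} = -8 + E^{2}$ ($x{\left(E \right)} = -8 + E E = -8 + E^{2}$)
$n = 25$ ($n = \left(-5 + 6 \cdot 0 \left(-8 + 0^{2}\right)\right)^{2} = \left(-5 + 0 \left(-8 + 0\right)\right)^{2} = \left(-5 + 0 \left(-8\right)\right)^{2} = \left(-5 + 0\right)^{2} = \left(-5\right)^{2} = 25$)
$f{\left(k,A \right)} = -225 + 15 k$ ($f{\left(k,A \right)} = \left(-10 + 25\right) \left(-15 + k\right) = 15 \left(-15 + k\right) = -225 + 15 k$)
$f{\left(Y,-62 \right)} - 2620 = \left(-225 + 15 \left(-29\right)\right) - 2620 = \left(-225 - 435\right) - 2620 = -660 - 2620 = -3280$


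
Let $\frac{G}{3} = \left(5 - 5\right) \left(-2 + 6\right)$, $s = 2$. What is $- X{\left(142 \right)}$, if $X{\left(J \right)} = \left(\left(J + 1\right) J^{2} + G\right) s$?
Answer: $-5766904$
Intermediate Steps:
$G = 0$ ($G = 3 \left(5 - 5\right) \left(-2 + 6\right) = 3 \cdot 0 \cdot 4 = 3 \cdot 0 = 0$)
$X{\left(J \right)} = 2 J^{2} \left(1 + J\right)$ ($X{\left(J \right)} = \left(\left(J + 1\right) J^{2} + 0\right) 2 = \left(\left(1 + J\right) J^{2} + 0\right) 2 = \left(J^{2} \left(1 + J\right) + 0\right) 2 = J^{2} \left(1 + J\right) 2 = 2 J^{2} \left(1 + J\right)$)
$- X{\left(142 \right)} = - 2 \cdot 142^{2} \left(1 + 142\right) = - 2 \cdot 20164 \cdot 143 = \left(-1\right) 5766904 = -5766904$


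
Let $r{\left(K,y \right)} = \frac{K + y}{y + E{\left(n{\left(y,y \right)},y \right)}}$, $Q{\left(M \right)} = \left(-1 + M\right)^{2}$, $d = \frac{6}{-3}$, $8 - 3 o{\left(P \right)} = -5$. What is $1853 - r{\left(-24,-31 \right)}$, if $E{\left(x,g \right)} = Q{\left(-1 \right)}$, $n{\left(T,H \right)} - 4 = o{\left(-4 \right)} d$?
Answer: $\frac{49976}{27} \approx 1851.0$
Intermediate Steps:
$o{\left(P \right)} = \frac{13}{3}$ ($o{\left(P \right)} = \frac{8}{3} - - \frac{5}{3} = \frac{8}{3} + \frac{5}{3} = \frac{13}{3}$)
$d = -2$ ($d = 6 \left(- \frac{1}{3}\right) = -2$)
$n{\left(T,H \right)} = - \frac{14}{3}$ ($n{\left(T,H \right)} = 4 + \frac{13}{3} \left(-2\right) = 4 - \frac{26}{3} = - \frac{14}{3}$)
$E{\left(x,g \right)} = 4$ ($E{\left(x,g \right)} = \left(-1 - 1\right)^{2} = \left(-2\right)^{2} = 4$)
$r{\left(K,y \right)} = \frac{K + y}{4 + y}$ ($r{\left(K,y \right)} = \frac{K + y}{y + 4} = \frac{K + y}{4 + y}$)
$1853 - r{\left(-24,-31 \right)} = 1853 - \frac{-24 - 31}{4 - 31} = 1853 - \frac{1}{-27} \left(-55\right) = 1853 - \left(- \frac{1}{27}\right) \left(-55\right) = 1853 - \frac{55}{27} = \frac{49976}{27}$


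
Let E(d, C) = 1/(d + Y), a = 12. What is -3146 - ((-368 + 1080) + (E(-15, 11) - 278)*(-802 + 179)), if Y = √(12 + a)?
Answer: -11865599/67 - 1246*√6/201 ≈ -1.7711e+5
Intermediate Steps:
Y = 2*√6 (Y = √(12 + 12) = √24 = 2*√6 ≈ 4.8990)
E(d, C) = 1/(d + 2*√6)
-3146 - ((-368 + 1080) + (E(-15, 11) - 278)*(-802 + 179)) = -3146 - ((-368 + 1080) + (1/(-15 + 2*√6) - 278)*(-802 + 179)) = -3146 - (712 + (-278 + 1/(-15 + 2*√6))*(-623)) = -3146 - (712 + (173194 - 623/(-15 + 2*√6))) = -3146 - (173906 - 623/(-15 + 2*√6)) = -3146 + (-173906 + 623/(-15 + 2*√6)) = -177052 + 623/(-15 + 2*√6)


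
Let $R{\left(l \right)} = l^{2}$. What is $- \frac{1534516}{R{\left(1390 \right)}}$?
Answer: $- \frac{383629}{483025} \approx -0.79422$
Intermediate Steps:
$- \frac{1534516}{R{\left(1390 \right)}} = - \frac{1534516}{1390^{2}} = - \frac{1534516}{1932100} = \left(-1534516\right) \frac{1}{1932100} = - \frac{383629}{483025}$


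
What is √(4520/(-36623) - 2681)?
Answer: 3*I*√399560116201/36623 ≈ 51.78*I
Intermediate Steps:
√(4520/(-36623) - 2681) = √(4520*(-1/36623) - 2681) = √(-4520/36623 - 2681) = √(-98190783/36623) = 3*I*√399560116201/36623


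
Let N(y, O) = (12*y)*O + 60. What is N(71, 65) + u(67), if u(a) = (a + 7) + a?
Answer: 55581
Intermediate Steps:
u(a) = 7 + 2*a (u(a) = (7 + a) + a = 7 + 2*a)
N(y, O) = 60 + 12*O*y (N(y, O) = 12*O*y + 60 = 60 + 12*O*y)
N(71, 65) + u(67) = (60 + 12*65*71) + (7 + 2*67) = (60 + 55380) + (7 + 134) = 55440 + 141 = 55581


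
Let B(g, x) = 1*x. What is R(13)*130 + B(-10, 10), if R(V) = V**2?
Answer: 21980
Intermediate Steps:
B(g, x) = x
R(13)*130 + B(-10, 10) = 13**2*130 + 10 = 169*130 + 10 = 21970 + 10 = 21980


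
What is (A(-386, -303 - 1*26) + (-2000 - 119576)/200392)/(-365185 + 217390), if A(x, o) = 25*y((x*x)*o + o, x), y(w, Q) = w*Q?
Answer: -11849257249381853/3702116955 ≈ -3.2007e+6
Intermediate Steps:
y(w, Q) = Q*w
A(x, o) = 25*x*(o + o*x²) (A(x, o) = 25*(x*((x*x)*o + o)) = 25*(x*(x²*o + o)) = 25*(x*(o*x² + o)) = 25*(x*(o + o*x²)) = 25*x*(o + o*x²))
(A(-386, -303 - 1*26) + (-2000 - 119576)/200392)/(-365185 + 217390) = (25*(-303 - 1*26)*(-386)*(1 + (-386)²) + (-2000 - 119576)/200392)/(-365185 + 217390) = (25*(-303 - 26)*(-386)*(1 + 148996) - 121576*1/200392)/(-147795) = (25*(-329)*(-386)*148997 - 15197/25049)*(-1/147795) = (473043125450 - 15197/25049)*(-1/147795) = (11849257249381853/25049)*(-1/147795) = -11849257249381853/3702116955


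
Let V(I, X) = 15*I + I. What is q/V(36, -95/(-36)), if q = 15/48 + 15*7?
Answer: 1685/9216 ≈ 0.18283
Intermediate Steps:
q = 1685/16 (q = 15*(1/48) + 105 = 5/16 + 105 = 1685/16 ≈ 105.31)
V(I, X) = 16*I
q/V(36, -95/(-36)) = 1685/(16*((16*36))) = (1685/16)/576 = (1685/16)*(1/576) = 1685/9216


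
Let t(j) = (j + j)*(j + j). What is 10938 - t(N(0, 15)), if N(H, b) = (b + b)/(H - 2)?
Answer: 10038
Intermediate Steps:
N(H, b) = 2*b/(-2 + H) (N(H, b) = (2*b)/(-2 + H) = 2*b/(-2 + H))
t(j) = 4*j² (t(j) = (2*j)*(2*j) = 4*j²)
10938 - t(N(0, 15)) = 10938 - 4*(2*15/(-2 + 0))² = 10938 - 4*(2*15/(-2))² = 10938 - 4*(2*15*(-½))² = 10938 - 4*(-15)² = 10938 - 4*225 = 10938 - 1*900 = 10938 - 900 = 10038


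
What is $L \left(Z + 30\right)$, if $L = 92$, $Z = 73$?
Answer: $9476$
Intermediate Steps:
$L \left(Z + 30\right) = 92 \left(73 + 30\right) = 92 \cdot 103 = 9476$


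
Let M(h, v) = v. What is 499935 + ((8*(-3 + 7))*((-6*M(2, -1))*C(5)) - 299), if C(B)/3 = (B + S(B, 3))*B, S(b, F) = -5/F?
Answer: 509236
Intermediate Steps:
C(B) = 3*B*(-5/3 + B) (C(B) = 3*((B - 5/3)*B) = 3*((-5/3 + B)*B) = 3*(B*(-5/3 + B)) = 3*B*(-5/3 + B))
499935 + ((8*(-3 + 7))*((-6*M(2, -1))*C(5)) - 299) = 499935 + ((8*(-3 + 7))*((-6*(-1))*(5*(-5 + 3*5))) - 299) = 499935 + ((8*4)*(6*(5*(-5 + 15))) - 299) = 499935 + (32*(6*(5*10)) - 299) = 499935 + (32*(6*50) - 299) = 499935 + (32*300 - 299) = 499935 + (9600 - 299) = 499935 + 9301 = 509236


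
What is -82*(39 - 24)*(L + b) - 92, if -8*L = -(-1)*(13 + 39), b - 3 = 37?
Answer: -41297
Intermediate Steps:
b = 40 (b = 3 + 37 = 40)
L = -13/2 (L = -(-1)*(-(13 + 39))/8 = -(-1)*(-1*52)/8 = -(-1)*(-52)/8 = -⅛*52 = -13/2 ≈ -6.5000)
-82*(39 - 24)*(L + b) - 92 = -82*(39 - 24)*(-13/2 + 40) - 92 = -1230*67/2 - 92 = -82*1005/2 - 92 = -41205 - 92 = -41297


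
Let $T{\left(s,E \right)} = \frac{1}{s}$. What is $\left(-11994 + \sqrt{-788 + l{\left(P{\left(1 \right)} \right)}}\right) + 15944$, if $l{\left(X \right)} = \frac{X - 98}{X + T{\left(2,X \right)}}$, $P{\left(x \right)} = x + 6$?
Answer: $3950 + \frac{i \sqrt{180030}}{15} \approx 3950.0 + 28.287 i$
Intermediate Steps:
$P{\left(x \right)} = 6 + x$
$l{\left(X \right)} = \frac{-98 + X}{\frac{1}{2} + X}$ ($l{\left(X \right)} = \frac{X - 98}{X + \frac{1}{2}} = \frac{-98 + X}{X + \frac{1}{2}} = \frac{-98 + X}{\frac{1}{2} + X}$)
$\left(-11994 + \sqrt{-788 + l{\left(P{\left(1 \right)} \right)}}\right) + 15944 = \left(-11994 + \sqrt{-788 + \frac{2 \left(-98 + \left(6 + 1\right)\right)}{1 + 2 \left(6 + 1\right)}}\right) + 15944 = \left(-11994 + \sqrt{-788 + \frac{2 \left(-98 + 7\right)}{1 + 2 \cdot 7}}\right) + 15944 = \left(-11994 + \sqrt{-788 + 2 \frac{1}{1 + 14} \left(-91\right)}\right) + 15944 = \left(-11994 + \sqrt{-788 + 2 \cdot \frac{1}{15} \left(-91\right)}\right) + 15944 = \left(-11994 + \sqrt{-788 - \frac{182}{15}}\right) + 15944 = \left(-11994 + \sqrt{- \frac{12002}{15}}\right) + 15944 = \left(-11994 + \frac{i \sqrt{180030}}{15}\right) + 15944 = 3950 + \frac{i \sqrt{180030}}{15}$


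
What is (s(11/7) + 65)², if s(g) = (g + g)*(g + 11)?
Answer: 26224641/2401 ≈ 10922.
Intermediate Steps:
s(g) = 2*g*(11 + g) (s(g) = (2*g)*(11 + g) = 2*g*(11 + g))
(s(11/7) + 65)² = (2*(11/7)*(11 + 11/7) + 65)² = (2*(11/7)*(88/7) + 65)² = (1936/49 + 65)² = (5121/49)² = 26224641/2401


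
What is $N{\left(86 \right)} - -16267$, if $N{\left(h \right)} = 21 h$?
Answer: $18073$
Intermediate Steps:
$N{\left(86 \right)} - -16267 = 21 \cdot 86 - -16267 = 1806 + 16267 = 18073$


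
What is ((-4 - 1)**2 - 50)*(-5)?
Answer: 125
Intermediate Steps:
((-4 - 1)**2 - 50)*(-5) = ((-5)**2 - 50)*(-5) = (25 - 50)*(-5) = -25*(-5) = 125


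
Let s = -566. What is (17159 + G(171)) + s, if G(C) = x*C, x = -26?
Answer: 12147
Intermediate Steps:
G(C) = -26*C
(17159 + G(171)) + s = (17159 - 26*171) - 566 = (17159 - 4446) - 566 = 12713 - 566 = 12147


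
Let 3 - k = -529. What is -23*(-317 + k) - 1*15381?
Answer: -20326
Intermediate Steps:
k = 532 (k = 3 - 1*(-529) = 3 + 529 = 532)
-23*(-317 + k) - 1*15381 = -23*(-317 + 532) - 1*15381 = -23*215 - 15381 = -4945 - 15381 = -20326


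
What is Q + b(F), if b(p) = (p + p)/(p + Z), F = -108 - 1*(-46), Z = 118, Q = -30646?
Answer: -429075/14 ≈ -30648.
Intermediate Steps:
F = -62 (F = -108 + 46 = -62)
b(p) = 2*p/(118 + p) (b(p) = (p + p)/(p + 118) = (2*p)/(118 + p) = 2*p/(118 + p))
Q + b(F) = -30646 + 2*(-62)/(118 - 62) = -30646 + 2*(-62)/56 = -30646 + 2*(-62)*(1/56) = -30646 - 31/14 = -429075/14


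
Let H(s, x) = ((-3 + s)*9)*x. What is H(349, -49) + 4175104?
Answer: 4022518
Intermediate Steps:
H(s, x) = x*(-27 + 9*s) (H(s, x) = (-27 + 9*s)*x = x*(-27 + 9*s))
H(349, -49) + 4175104 = 9*(-49)*(-3 + 349) + 4175104 = 9*(-49)*346 + 4175104 = -152586 + 4175104 = 4022518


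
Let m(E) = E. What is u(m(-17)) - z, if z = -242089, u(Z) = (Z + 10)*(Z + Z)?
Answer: 242327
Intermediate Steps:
u(Z) = 2*Z*(10 + Z) (u(Z) = (10 + Z)*(2*Z) = 2*Z*(10 + Z))
u(m(-17)) - z = 2*(-17)*(10 - 17) - 1*(-242089) = 2*(-17)*(-7) + 242089 = 238 + 242089 = 242327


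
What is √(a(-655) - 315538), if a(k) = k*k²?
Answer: I*√281326913 ≈ 16773.0*I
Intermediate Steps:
a(k) = k³
√(a(-655) - 315538) = √((-655)³ - 315538) = √(-281011375 - 315538) = √(-281326913) = I*√281326913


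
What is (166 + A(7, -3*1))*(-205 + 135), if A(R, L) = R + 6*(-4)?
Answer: -10430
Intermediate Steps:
A(R, L) = -24 + R (A(R, L) = R - 24 = -24 + R)
(166 + A(7, -3*1))*(-205 + 135) = (166 + (-24 + 7))*(-205 + 135) = (166 - 17)*(-70) = 149*(-70) = -10430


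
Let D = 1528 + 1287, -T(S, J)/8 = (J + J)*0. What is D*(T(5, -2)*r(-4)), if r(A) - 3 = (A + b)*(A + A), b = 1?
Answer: 0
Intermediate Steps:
T(S, J) = 0 (T(S, J) = -8*(J + J)*0 = -8*2*J*0 = -8*0 = 0)
D = 2815
r(A) = 3 + 2*A*(1 + A) (r(A) = 3 + (A + 1)*(A + A) = 3 + (1 + A)*(2*A) = 3 + 2*A*(1 + A))
D*(T(5, -2)*r(-4)) = 2815*(0*(3 + 2*(-4) + 2*(-4)²)) = 2815*(0*(3 - 8 + 2*16)) = 2815*(0*(3 - 8 + 32)) = 2815*(0*27) = 2815*0 = 0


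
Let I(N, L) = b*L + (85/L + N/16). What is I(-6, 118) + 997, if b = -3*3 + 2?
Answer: 80875/472 ≈ 171.35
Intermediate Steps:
b = -7 (b = -9 + 2 = -7)
I(N, L) = -7*L + 85/L + N/16 (I(N, L) = -7*L + (85/L + N/16) = -7*L + 85/L + N/16)
I(-6, 118) + 997 = (-7*118 + 85/118 + (1/16)*(-6)) + 997 = (-826 + 85*(1/118) - 3/8) + 997 = (-826 + 85/118 - 3/8) + 997 = -389709/472 + 997 = 80875/472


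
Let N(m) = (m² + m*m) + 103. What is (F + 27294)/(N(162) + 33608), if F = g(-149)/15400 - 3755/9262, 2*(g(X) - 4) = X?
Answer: 353910522839/1117725193200 ≈ 0.31663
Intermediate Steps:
N(m) = 103 + 2*m² (N(m) = (m² + m²) + 103 = 2*m² + 103 = 103 + 2*m²)
g(X) = 4 + X/2
F = -5316361/12966800 (F = (4 + (½)*(-149))/15400 - 3755/9262 = (4 - 149/2)*(1/15400) - 3755*1/9262 = -141/2*1/15400 - 3755/9262 = -141/30800 - 3755/9262 = -5316361/12966800 ≈ -0.41000)
(F + 27294)/(N(162) + 33608) = (-5316361/12966800 + 27294)/((103 + 2*162²) + 33608) = 353910522839/(12966800*((103 + 2*26244) + 33608)) = 353910522839/(12966800*((103 + 52488) + 33608)) = 353910522839/(12966800*(52591 + 33608)) = (353910522839/12966800)/86199 = (353910522839/12966800)*(1/86199) = 353910522839/1117725193200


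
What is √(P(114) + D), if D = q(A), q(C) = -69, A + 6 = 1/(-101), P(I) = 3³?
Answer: I*√42 ≈ 6.4807*I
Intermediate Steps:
P(I) = 27
A = -607/101 (A = -6 + 1/(-101) = -6 - 1/101 = -607/101 ≈ -6.0099)
D = -69
√(P(114) + D) = √(27 - 69) = √(-42) = I*√42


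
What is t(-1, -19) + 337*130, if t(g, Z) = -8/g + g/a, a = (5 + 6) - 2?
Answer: 394361/9 ≈ 43818.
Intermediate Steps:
a = 9 (a = 11 - 2 = 9)
t(g, Z) = -8/g + g/9
t(-1, -19) + 337*130 = (-8/(-1) + (⅑)*(-1)) + 337*130 = (-8*(-1) - ⅑) + 43810 = (8 - ⅑) + 43810 = 71/9 + 43810 = 394361/9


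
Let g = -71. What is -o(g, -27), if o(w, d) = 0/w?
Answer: 0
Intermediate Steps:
o(w, d) = 0
-o(g, -27) = -1*0 = 0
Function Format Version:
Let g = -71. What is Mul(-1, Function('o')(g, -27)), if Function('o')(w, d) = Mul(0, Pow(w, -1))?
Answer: 0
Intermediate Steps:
Function('o')(w, d) = 0
Mul(-1, Function('o')(g, -27)) = Mul(-1, 0) = 0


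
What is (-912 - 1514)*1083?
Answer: -2627358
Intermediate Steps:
(-912 - 1514)*1083 = -2426*1083 = -2627358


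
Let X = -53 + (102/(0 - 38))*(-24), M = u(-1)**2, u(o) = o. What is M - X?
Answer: -198/19 ≈ -10.421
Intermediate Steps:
M = 1 (M = (-1)**2 = 1)
X = 217/19 (X = -53 + (102/(-38))*(-24) = -53 + (102*(-1/38))*(-24) = -53 - 51/19*(-24) = -53 + 1224/19 = 217/19 ≈ 11.421)
M - X = 1 - 1*217/19 = 1 - 217/19 = -198/19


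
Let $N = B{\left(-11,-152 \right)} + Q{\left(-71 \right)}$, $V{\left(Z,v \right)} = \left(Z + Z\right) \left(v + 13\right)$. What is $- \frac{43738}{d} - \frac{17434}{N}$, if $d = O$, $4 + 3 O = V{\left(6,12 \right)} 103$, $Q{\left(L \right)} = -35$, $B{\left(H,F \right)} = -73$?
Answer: $\frac{65558719}{417096} \approx 157.18$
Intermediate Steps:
$V{\left(Z,v \right)} = 2 Z \left(13 + v\right)$
$O = \frac{30896}{3}$ ($O = - \frac{4}{3} + \frac{2 \cdot 6 \left(13 + 12\right) 103}{3} = - \frac{4}{3} + \frac{2 \cdot 6 \cdot 25 \cdot 103}{3} = - \frac{4}{3} + \frac{300 \cdot 103}{3} = - \frac{4}{3} + \frac{1}{3} \cdot 30900 = - \frac{4}{3} + 10300 = \frac{30896}{3} \approx 10299.0$)
$N = -108$ ($N = -73 - 35 = -108$)
$d = \frac{30896}{3} \approx 10299.0$
$- \frac{43738}{d} - \frac{17434}{N} = - \frac{43738}{\frac{30896}{3}} - \frac{17434}{-108} = \left(-43738\right) \frac{3}{30896} - - \frac{8717}{54} = - \frac{65607}{15448} + \frac{8717}{54} = \frac{65558719}{417096}$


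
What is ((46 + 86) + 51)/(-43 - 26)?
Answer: -61/23 ≈ -2.6522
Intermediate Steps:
((46 + 86) + 51)/(-43 - 26) = (132 + 51)/(-69) = 183*(-1/69) = -61/23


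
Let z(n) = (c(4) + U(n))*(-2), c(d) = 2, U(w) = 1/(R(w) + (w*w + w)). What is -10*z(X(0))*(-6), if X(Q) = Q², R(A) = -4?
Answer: -210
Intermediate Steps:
U(w) = 1/(-4 + w + w²) (U(w) = 1/(-4 + (w*w + w)) = 1/(-4 + (w² + w)) = 1/(-4 + (w + w²)) = 1/(-4 + w + w²))
z(n) = -4 - 2/(-4 + n + n²) (z(n) = (2 + 1/(-4 + n + n²))*(-2) = -4 - 2/(-4 + n + n²))
-10*z(X(0))*(-6) = -20*(7 - 2*0² - 2*(0²)²)/(-4 + 0² + (0²)²)*(-6) = -20*(7 - 2*0 - 2*0²)/(-4 + 0 + 0²)*(-6) = -20*(7 + 0 - 2*0)/(-4 + 0 + 0)*(-6) = -20*(7 + 0 + 0)/(-4)*(-6) = -20*(-1)*7/4*(-6) = -10*(-7/2)*(-6) = 35*(-6) = -210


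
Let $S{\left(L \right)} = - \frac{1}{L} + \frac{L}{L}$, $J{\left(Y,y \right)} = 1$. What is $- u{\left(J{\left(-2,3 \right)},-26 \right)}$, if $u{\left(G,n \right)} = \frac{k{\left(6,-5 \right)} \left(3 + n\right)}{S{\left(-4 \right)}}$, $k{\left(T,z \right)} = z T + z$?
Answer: $-644$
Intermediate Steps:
$k{\left(T,z \right)} = z + T z$ ($k{\left(T,z \right)} = T z + z = z + T z$)
$S{\left(L \right)} = 1 - \frac{1}{L}$ ($S{\left(L \right)} = - \frac{1}{L} + 1 = 1 - \frac{1}{L}$)
$u{\left(G,n \right)} = -84 - 28 n$ ($u{\left(G,n \right)} = \frac{- 5 \left(1 + 6\right) \left(3 + n\right)}{\frac{1}{-4} \left(-1 - 4\right)} = \frac{\left(-5\right) 7 \left(3 + n\right)}{\left(- \frac{1}{4}\right) \left(-5\right)} = \frac{\left(-35\right) \left(3 + n\right)}{\frac{5}{4}} = \left(-105 - 35 n\right) \frac{4}{5} = -84 - 28 n$)
$- u{\left(J{\left(-2,3 \right)},-26 \right)} = - (-84 - -728) = - (-84 + 728) = \left(-1\right) 644 = -644$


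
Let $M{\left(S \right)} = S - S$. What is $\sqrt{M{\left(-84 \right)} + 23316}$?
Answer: $2 \sqrt{5829} \approx 152.7$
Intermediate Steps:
$M{\left(S \right)} = 0$
$\sqrt{M{\left(-84 \right)} + 23316} = \sqrt{0 + 23316} = \sqrt{23316} = 2 \sqrt{5829}$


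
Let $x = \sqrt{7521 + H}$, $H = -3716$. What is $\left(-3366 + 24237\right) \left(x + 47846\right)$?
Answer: $998593866 + 20871 \sqrt{3805} \approx 9.9988 \cdot 10^{8}$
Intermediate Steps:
$x = \sqrt{3805}$ ($x = \sqrt{7521 - 3716} = \sqrt{3805} \approx 61.685$)
$\left(-3366 + 24237\right) \left(x + 47846\right) = \left(-3366 + 24237\right) \left(\sqrt{3805} + 47846\right) = 20871 \left(47846 + \sqrt{3805}\right) = 998593866 + 20871 \sqrt{3805}$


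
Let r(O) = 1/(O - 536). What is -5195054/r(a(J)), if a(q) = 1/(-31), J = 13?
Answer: 86326212318/31 ≈ 2.7847e+9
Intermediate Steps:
a(q) = -1/31
r(O) = 1/(-536 + O)
-5195054/r(a(J)) = -5195054/(1/(-536 - 1/31)) = -5195054/(1/(-16617/31)) = -5195054/(-31/16617) = -5195054*(-16617/31) = 86326212318/31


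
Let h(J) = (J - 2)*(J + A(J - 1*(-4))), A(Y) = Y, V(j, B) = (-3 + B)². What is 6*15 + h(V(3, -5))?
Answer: 8274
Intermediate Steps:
h(J) = (-2 + J)*(4 + 2*J) (h(J) = (J - 2)*(J + (J - 1*(-4))) = (-2 + J)*(J + (J + 4)) = (-2 + J)*(J + (4 + J)) = (-2 + J)*(4 + 2*J))
6*15 + h(V(3, -5)) = 6*15 + (-8 + 2*((-3 - 5)²)²) = 90 + (-8 + 2*((-8)²)²) = 90 + (-8 + 2*64²) = 90 + (-8 + 2*4096) = 90 + (-8 + 8192) = 90 + 8184 = 8274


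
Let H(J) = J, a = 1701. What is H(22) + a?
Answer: 1723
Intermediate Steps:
H(22) + a = 22 + 1701 = 1723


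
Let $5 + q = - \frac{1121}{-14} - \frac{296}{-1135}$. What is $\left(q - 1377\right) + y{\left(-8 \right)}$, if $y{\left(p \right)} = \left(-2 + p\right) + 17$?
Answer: $- \frac{20572271}{15890} \approx -1294.7$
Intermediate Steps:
$y{\left(p \right)} = 15 + p$
$q = \frac{1197029}{15890}$ ($q = -5 - \left(- \frac{1121}{14} - \frac{296}{1135}\right) = -5 - - \frac{1276479}{15890} = -5 + \left(\frac{1121}{14} + \frac{296}{1135}\right) = -5 + \frac{1276479}{15890} = \frac{1197029}{15890} \approx 75.332$)
$\left(q - 1377\right) + y{\left(-8 \right)} = \left(\frac{1197029}{15890} - 1377\right) + \left(15 - 8\right) = - \frac{20683501}{15890} + 7 = - \frac{20572271}{15890}$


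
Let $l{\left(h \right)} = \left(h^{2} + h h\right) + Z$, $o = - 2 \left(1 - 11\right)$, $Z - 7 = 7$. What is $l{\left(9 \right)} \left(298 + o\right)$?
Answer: $55968$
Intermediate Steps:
$Z = 14$ ($Z = 7 + 7 = 14$)
$o = 20$ ($o = \left(-2\right) \left(-10\right) = 20$)
$l{\left(h \right)} = 14 + 2 h^{2}$ ($l{\left(h \right)} = \left(h^{2} + h h\right) + 14 = \left(h^{2} + h^{2}\right) + 14 = 2 h^{2} + 14 = 14 + 2 h^{2}$)
$l{\left(9 \right)} \left(298 + o\right) = \left(14 + 2 \cdot 9^{2}\right) \left(298 + 20\right) = \left(14 + 2 \cdot 81\right) 318 = \left(14 + 162\right) 318 = 176 \cdot 318 = 55968$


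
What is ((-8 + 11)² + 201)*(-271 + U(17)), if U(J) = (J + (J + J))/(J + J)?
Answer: -56595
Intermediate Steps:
U(J) = 3/2 (U(J) = (J + 2*J)/((2*J)) = (3*J)*(1/(2*J)) = 3/2)
((-8 + 11)² + 201)*(-271 + U(17)) = ((-8 + 11)² + 201)*(-271 + 3/2) = (3² + 201)*(-539/2) = (9 + 201)*(-539/2) = 210*(-539/2) = -56595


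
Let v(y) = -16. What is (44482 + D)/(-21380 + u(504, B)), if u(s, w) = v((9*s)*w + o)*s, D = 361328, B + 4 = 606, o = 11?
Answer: -202905/14722 ≈ -13.782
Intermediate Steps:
B = 602 (B = -4 + 606 = 602)
u(s, w) = -16*s
(44482 + D)/(-21380 + u(504, B)) = (44482 + 361328)/(-21380 - 16*504) = 405810/(-21380 - 8064) = 405810/(-29444) = 405810*(-1/29444) = -202905/14722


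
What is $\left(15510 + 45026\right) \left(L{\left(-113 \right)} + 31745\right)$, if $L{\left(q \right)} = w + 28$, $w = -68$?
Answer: $1919293880$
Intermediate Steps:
$L{\left(q \right)} = -40$ ($L{\left(q \right)} = -68 + 28 = -40$)
$\left(15510 + 45026\right) \left(L{\left(-113 \right)} + 31745\right) = \left(15510 + 45026\right) \left(-40 + 31745\right) = 60536 \cdot 31705 = 1919293880$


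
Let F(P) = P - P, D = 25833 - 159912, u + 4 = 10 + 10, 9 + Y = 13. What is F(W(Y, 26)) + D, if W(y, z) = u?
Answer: -134079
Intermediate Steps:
Y = 4 (Y = -9 + 13 = 4)
u = 16 (u = -4 + (10 + 10) = -4 + 20 = 16)
D = -134079
W(y, z) = 16
F(P) = 0
F(W(Y, 26)) + D = 0 - 134079 = -134079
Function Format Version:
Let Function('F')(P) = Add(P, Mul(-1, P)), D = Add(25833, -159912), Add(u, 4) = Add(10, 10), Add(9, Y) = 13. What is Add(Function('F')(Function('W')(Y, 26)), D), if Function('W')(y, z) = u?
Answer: -134079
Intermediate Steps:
Y = 4 (Y = Add(-9, 13) = 4)
u = 16 (u = Add(-4, Add(10, 10)) = Add(-4, 20) = 16)
D = -134079
Function('W')(y, z) = 16
Function('F')(P) = 0
Add(Function('F')(Function('W')(Y, 26)), D) = Add(0, -134079) = -134079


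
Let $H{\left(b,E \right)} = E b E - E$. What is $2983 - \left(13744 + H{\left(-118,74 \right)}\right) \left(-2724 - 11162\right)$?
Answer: $-8782864245$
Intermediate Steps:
$H{\left(b,E \right)} = - E + b E^{2}$ ($H{\left(b,E \right)} = b E^{2} - E = - E + b E^{2}$)
$2983 - \left(13744 + H{\left(-118,74 \right)}\right) \left(-2724 - 11162\right) = 2983 - \left(13744 + 74 \left(-1 + 74 \left(-118\right)\right)\right) \left(-2724 - 11162\right) = 2983 - \left(13744 + 74 \left(-1 - 8732\right)\right) \left(-13886\right) = 2983 - \left(13744 + 74 \left(-8733\right)\right) \left(-13886\right) = 2983 - \left(13744 - 646242\right) \left(-13886\right) = 2983 - \left(-632498\right) \left(-13886\right) = 2983 - 8782867228 = -8782864245$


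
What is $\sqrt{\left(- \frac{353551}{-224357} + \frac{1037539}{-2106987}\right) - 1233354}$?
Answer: $\frac{4 i \sqrt{17225440745172960277894215453}}{472717282359} \approx 1110.6 i$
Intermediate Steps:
$\sqrt{\left(- \frac{353551}{-224357} + \frac{1037539}{-2106987}\right) - 1233354} = \sqrt{\left(\left(-353551\right) \left(- \frac{1}{224357}\right) + 1037539 \left(- \frac{1}{2106987}\right)\right) - 1233354} = \sqrt{\left(\frac{353551}{224357} - \frac{1037539}{2106987}\right) - 1233354} = \sqrt{\frac{512148223414}{472717282359} - 1233354} = \sqrt{- \frac{583027238918378672}{472717282359}} = \frac{4 i \sqrt{17225440745172960277894215453}}{472717282359}$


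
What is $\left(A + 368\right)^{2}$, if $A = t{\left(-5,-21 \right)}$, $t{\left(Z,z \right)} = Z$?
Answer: $131769$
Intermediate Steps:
$A = -5$
$\left(A + 368\right)^{2} = \left(-5 + 368\right)^{2} = 363^{2} = 131769$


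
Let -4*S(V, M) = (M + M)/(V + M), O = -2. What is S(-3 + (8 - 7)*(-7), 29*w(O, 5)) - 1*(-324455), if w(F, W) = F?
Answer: 22062911/68 ≈ 3.2445e+5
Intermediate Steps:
S(V, M) = -M/(2*(M + V)) (S(V, M) = -(M + M)/(4*(V + M)) = -2*M/(4*(M + V)) = -M/(2*(M + V)))
S(-3 + (8 - 7)*(-7), 29*w(O, 5)) - 1*(-324455) = -29*(-2)/(2*(29*(-2)) + 2*(-3 + (8 - 7)*(-7))) - 1*(-324455) = -1*(-58)/(2*(-58) + 2*(-3 + 1*(-7))) + 324455 = -1*(-58)/(-116 + 2*(-3 - 7)) + 324455 = -1*(-58)/(-116 + 2*(-10)) + 324455 = -1*(-58)/(-116 - 20) + 324455 = -1*(-58)/(-136) + 324455 = -1*(-58)*(-1/136) + 324455 = -29/68 + 324455 = 22062911/68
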